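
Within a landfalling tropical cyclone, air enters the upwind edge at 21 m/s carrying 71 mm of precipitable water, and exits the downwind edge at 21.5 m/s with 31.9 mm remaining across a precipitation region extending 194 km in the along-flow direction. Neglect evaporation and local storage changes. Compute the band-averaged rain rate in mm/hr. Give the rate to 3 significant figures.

Column moisture flux per unit crosswind length is F = V × PW.
Inflow: F_in = 21 × 71 = 1491 mm·m/s
Outflow: F_out = 21.5 × 31.9 = 685.85 mm·m/s
Steady-state rate R = (F_in − F_out)/L = (1491 − 685.85) / 194000 m = 4.150e-03 mm/s.
R = 4.150e-03 × 3600 = 14.9 mm/hr.

R ≈ 14.9 mm/hr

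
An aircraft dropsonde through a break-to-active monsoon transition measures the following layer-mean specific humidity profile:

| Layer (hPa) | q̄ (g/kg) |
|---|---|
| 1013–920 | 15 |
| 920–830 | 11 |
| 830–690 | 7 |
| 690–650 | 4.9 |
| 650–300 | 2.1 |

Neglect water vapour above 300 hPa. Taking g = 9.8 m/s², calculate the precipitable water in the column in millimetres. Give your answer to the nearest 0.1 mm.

PW ≈ 43.8 mm

Precipitable water is the column-integrated vapour mass per unit area: PW = (1/g) Σ q̄ Δp, with q in kg/kg and Δp in Pa (1 kg/m² of water = 1 mm).
Layer 1013–920 hPa: Δp = 93 hPa = 9300 Pa, q̄ = 0.015 kg/kg → 0.015 × 9300 / 9.8 = 14.23 mm
Layer 920–830 hPa: Δp = 90 hPa = 9000 Pa, q̄ = 0.011 kg/kg → 0.011 × 9000 / 9.8 = 10.10 mm
Layer 830–690 hPa: Δp = 140 hPa = 14000 Pa, q̄ = 0.007 kg/kg → 0.007 × 14000 / 9.8 = 10.00 mm
Layer 690–650 hPa: Δp = 40 hPa = 4000 Pa, q̄ = 0.0049 kg/kg → 0.0049 × 4000 / 9.8 = 2.00 mm
Layer 650–300 hPa: Δp = 350 hPa = 35000 Pa, q̄ = 0.0021 kg/kg → 0.0021 × 35000 / 9.8 = 7.50 mm
PW = 14.23 + 10.10 + 10.00 + 2.00 + 7.50 = 43.83 ≈ 43.8 mm.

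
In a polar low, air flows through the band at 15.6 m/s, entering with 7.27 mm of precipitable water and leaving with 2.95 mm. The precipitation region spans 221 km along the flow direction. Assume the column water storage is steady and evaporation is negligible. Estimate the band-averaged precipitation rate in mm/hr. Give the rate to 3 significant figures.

R ≈ 1.10 mm/hr

Column moisture flux per unit crosswind length is F = V × PW.
Inflow: F_in = 15.6 × 7.27 = 113.412 mm·m/s
Outflow: F_out = 15.6 × 2.95 = 46.02 mm·m/s
Steady-state rate R = (F_in − F_out)/L = (113.412 − 46.02) / 221000 m = 3.049e-04 mm/s.
R = 3.049e-04 × 3600 = 1.10 mm/hr.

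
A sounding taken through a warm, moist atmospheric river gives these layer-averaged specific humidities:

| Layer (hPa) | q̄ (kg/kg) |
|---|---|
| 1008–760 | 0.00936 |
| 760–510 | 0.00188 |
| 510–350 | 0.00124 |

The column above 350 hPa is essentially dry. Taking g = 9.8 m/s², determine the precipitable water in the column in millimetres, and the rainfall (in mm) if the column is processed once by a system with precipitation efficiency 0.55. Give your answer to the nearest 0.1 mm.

PW ≈ 30.5 mm; rainfall ≈ 16.8 mm

Precipitable water is the column-integrated vapour mass per unit area: PW = (1/g) Σ q̄ Δp, with q in kg/kg and Δp in Pa (1 kg/m² of water = 1 mm).
Layer 1008–760 hPa: Δp = 248 hPa = 24800 Pa, q̄ = 0.00936 kg/kg → 0.00936 × 24800 / 9.8 = 23.69 mm
Layer 760–510 hPa: Δp = 250 hPa = 25000 Pa, q̄ = 0.00188 kg/kg → 0.00188 × 25000 / 9.8 = 4.80 mm
Layer 510–350 hPa: Δp = 160 hPa = 16000 Pa, q̄ = 0.00124 kg/kg → 0.00124 × 16000 / 9.8 = 2.02 mm
PW = 23.69 + 4.80 + 2.02 = 30.51 ≈ 30.5 mm.
Rainfall = ε × PW = 0.55 × 30.5 = 16.8 mm.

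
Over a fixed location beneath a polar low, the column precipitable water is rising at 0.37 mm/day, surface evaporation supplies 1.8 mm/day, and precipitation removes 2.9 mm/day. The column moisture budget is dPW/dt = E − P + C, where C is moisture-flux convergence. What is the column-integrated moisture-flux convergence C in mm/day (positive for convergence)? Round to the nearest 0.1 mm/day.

C ≈ 1.5 mm/day

dPW/dt = +0.37 mm/day.
C = dPW/dt − E + P = (+0.37) − 1.8 + 2.9 = 1.5 mm/day.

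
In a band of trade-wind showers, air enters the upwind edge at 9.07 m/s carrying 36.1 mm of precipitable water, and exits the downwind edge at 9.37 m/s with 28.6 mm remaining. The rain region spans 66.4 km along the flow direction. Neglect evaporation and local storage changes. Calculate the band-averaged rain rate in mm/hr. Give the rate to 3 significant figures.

Column moisture flux per unit crosswind length is F = V × PW.
Inflow: F_in = 9.07 × 36.1 = 327.427 mm·m/s
Outflow: F_out = 9.37 × 28.6 = 267.982 mm·m/s
Steady-state rate R = (F_in − F_out)/L = (327.427 − 267.982) / 66400 m = 8.953e-04 mm/s.
R = 8.953e-04 × 3600 = 3.22 mm/hr.

R ≈ 3.22 mm/hr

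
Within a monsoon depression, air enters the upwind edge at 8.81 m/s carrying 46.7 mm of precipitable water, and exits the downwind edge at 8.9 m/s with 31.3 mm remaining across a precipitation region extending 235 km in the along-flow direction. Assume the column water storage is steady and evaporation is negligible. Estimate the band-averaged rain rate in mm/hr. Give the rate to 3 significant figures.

Column moisture flux per unit crosswind length is F = V × PW.
Inflow: F_in = 8.81 × 46.7 = 411.427 mm·m/s
Outflow: F_out = 8.9 × 31.3 = 278.57 mm·m/s
Steady-state rate R = (F_in − F_out)/L = (411.427 − 278.57) / 235000 m = 5.653e-04 mm/s.
R = 5.653e-04 × 3600 = 2.04 mm/hr.

R ≈ 2.04 mm/hr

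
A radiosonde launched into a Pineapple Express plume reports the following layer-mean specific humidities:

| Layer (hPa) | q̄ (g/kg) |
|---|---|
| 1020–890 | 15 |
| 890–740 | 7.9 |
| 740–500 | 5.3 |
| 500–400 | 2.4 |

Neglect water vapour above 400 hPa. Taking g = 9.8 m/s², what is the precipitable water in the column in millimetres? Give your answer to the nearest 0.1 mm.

PW ≈ 47.4 mm

Precipitable water is the column-integrated vapour mass per unit area: PW = (1/g) Σ q̄ Δp, with q in kg/kg and Δp in Pa (1 kg/m² of water = 1 mm).
Layer 1020–890 hPa: Δp = 130 hPa = 13000 Pa, q̄ = 0.015 kg/kg → 0.015 × 13000 / 9.8 = 19.90 mm
Layer 890–740 hPa: Δp = 150 hPa = 15000 Pa, q̄ = 0.0079 kg/kg → 0.0079 × 15000 / 9.8 = 12.09 mm
Layer 740–500 hPa: Δp = 240 hPa = 24000 Pa, q̄ = 0.0053 kg/kg → 0.0053 × 24000 / 9.8 = 12.98 mm
Layer 500–400 hPa: Δp = 100 hPa = 10000 Pa, q̄ = 0.0024 kg/kg → 0.0024 × 10000 / 9.8 = 2.45 mm
PW = 19.90 + 12.09 + 12.98 + 2.45 = 47.42 ≈ 47.4 mm.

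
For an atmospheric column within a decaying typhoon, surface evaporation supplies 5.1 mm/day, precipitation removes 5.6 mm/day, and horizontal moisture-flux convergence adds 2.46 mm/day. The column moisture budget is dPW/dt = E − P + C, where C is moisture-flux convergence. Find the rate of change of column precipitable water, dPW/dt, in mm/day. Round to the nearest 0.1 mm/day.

dPW/dt = E − P + C = 5.1 − 5.6 + (2.46) = 2.0 mm/day.

dPW/dt ≈ 2.0 mm/day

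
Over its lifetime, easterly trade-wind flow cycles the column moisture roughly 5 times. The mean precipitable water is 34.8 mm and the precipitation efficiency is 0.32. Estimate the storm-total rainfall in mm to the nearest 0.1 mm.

rainfall ≈ 55.7 mm

Each cycle deposits ε × PW = 0.32 × 34.8 = 11.136 mm.
Over 5 cycles: 5 × 11.136 = 55.7 mm.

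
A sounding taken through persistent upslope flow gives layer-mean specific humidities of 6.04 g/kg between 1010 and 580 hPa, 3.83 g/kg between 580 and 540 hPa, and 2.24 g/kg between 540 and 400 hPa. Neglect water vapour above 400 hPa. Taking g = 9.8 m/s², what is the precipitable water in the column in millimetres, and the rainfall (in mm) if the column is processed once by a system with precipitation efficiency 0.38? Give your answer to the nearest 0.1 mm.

Precipitable water is the column-integrated vapour mass per unit area: PW = (1/g) Σ q̄ Δp, with q in kg/kg and Δp in Pa (1 kg/m² of water = 1 mm).
Layer 1010–580 hPa: Δp = 430 hPa = 43000 Pa, q̄ = 0.00604 kg/kg → 0.00604 × 43000 / 9.8 = 26.50 mm
Layer 580–540 hPa: Δp = 40 hPa = 4000 Pa, q̄ = 0.00383 kg/kg → 0.00383 × 4000 / 9.8 = 1.56 mm
Layer 540–400 hPa: Δp = 140 hPa = 14000 Pa, q̄ = 0.00224 kg/kg → 0.00224 × 14000 / 9.8 = 3.20 mm
PW = 26.50 + 1.56 + 3.20 = 31.26 ≈ 31.3 mm.
Rainfall = ε × PW = 0.38 × 31.3 = 11.9 mm.

PW ≈ 31.3 mm; rainfall ≈ 11.9 mm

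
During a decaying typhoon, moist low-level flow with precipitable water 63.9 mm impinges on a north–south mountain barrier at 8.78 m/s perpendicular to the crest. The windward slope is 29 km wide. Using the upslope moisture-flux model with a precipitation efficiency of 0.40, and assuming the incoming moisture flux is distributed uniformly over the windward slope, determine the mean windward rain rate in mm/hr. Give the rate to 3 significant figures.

R ≈ 27.9 mm/hr

Incoming column moisture flux per unit ridge length: F = V × PW = 8.78 × 63.9 = 561.042 mm·m/s.
Spread over the 29 km slope with efficiency ε = 0.40: R = ε·F/W = 0.40 × 561.042 / 29000 m = 7.739e-03 mm/s.
R = 7.739e-03 × 3600 = 27.9 mm/hr.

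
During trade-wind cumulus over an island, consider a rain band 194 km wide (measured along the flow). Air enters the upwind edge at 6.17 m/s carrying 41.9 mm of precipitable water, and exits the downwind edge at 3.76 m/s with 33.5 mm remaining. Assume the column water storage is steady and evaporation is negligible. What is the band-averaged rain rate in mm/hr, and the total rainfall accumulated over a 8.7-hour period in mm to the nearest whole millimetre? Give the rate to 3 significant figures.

Column moisture flux per unit crosswind length is F = V × PW.
Inflow: F_in = 6.17 × 41.9 = 258.523 mm·m/s
Outflow: F_out = 3.76 × 33.5 = 125.96 mm·m/s
Steady-state rate R = (F_in − F_out)/L = (258.523 − 125.96) / 194000 m = 6.833e-04 mm/s.
R = 6.833e-04 × 3600 = 2.46 mm/hr.
Over 8.7 h: total = 2.46 × 8.7 = 21.402 ≈ 21 mm.

R ≈ 2.46 mm/hr; total ≈ 21 mm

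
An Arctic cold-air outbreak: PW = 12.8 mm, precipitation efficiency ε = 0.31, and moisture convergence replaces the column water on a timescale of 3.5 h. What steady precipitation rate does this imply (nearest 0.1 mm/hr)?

Each overturning extracts ε × PW = 0.31 × 12.8 = 3.968 mm.
Rate = ε·PW / τ = 3.968 / 3.5 h = 1.1 mm/hr.

R ≈ 1.1 mm/hr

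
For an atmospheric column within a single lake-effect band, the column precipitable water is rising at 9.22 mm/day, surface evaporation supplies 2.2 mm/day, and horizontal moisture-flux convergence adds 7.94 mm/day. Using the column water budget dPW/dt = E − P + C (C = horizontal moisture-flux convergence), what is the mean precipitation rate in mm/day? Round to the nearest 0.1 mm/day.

P ≈ 0.9 mm/day

dPW/dt = +9.22 mm/day.
P = E + C − dPW/dt = 2.2 + (7.94) − (+9.22) = 0.9 mm/day.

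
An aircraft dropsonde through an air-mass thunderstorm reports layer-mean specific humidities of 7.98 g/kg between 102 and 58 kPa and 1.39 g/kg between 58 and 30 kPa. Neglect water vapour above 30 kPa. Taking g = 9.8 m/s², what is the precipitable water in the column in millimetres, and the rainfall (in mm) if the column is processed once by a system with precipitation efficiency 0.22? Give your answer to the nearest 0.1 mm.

Precipitable water is the column-integrated vapour mass per unit area: PW = (1/g) Σ q̄ Δp, with q in kg/kg and Δp in Pa (1 kg/m² of water = 1 mm).
Layer 102–58 kPa: Δp = 440 hPa = 44000 Pa, q̄ = 0.00798 kg/kg → 0.00798 × 44000 / 9.8 = 35.83 mm
Layer 58–30 kPa: Δp = 280 hPa = 28000 Pa, q̄ = 0.00139 kg/kg → 0.00139 × 28000 / 9.8 = 3.97 mm
PW = 35.83 + 3.97 = 39.80 ≈ 39.8 mm.
Rainfall = ε × PW = 0.22 × 39.8 = 8.8 mm.

PW ≈ 39.8 mm; rainfall ≈ 8.8 mm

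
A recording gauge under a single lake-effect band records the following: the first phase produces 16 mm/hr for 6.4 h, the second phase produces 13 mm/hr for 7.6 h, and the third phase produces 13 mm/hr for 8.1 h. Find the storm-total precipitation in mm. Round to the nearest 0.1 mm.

Total = Σ Rᵢ Δtᵢ = 16 × 6.4 + 13 × 7.6 + 13 × 8.1
      = 102.4 + 98.8 + 105.3 = 306.5 mm.

total ≈ 306.5 mm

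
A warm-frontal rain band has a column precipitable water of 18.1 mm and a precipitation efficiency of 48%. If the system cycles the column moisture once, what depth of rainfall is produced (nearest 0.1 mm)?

rainfall ≈ 8.7 mm

Rainfall = ε × PW = 0.48 × 18.1 = 8.7 mm.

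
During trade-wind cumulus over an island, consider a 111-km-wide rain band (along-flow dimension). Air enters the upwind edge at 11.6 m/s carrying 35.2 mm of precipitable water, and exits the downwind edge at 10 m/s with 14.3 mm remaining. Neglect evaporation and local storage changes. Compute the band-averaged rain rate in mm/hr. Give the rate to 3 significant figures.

R ≈ 8.60 mm/hr

Column moisture flux per unit crosswind length is F = V × PW.
Inflow: F_in = 11.6 × 35.2 = 408.32 mm·m/s
Outflow: F_out = 10 × 14.3 = 143 mm·m/s
Steady-state rate R = (F_in − F_out)/L = (408.32 − 143) / 111000 m = 2.390e-03 mm/s.
R = 2.390e-03 × 3600 = 8.60 mm/hr.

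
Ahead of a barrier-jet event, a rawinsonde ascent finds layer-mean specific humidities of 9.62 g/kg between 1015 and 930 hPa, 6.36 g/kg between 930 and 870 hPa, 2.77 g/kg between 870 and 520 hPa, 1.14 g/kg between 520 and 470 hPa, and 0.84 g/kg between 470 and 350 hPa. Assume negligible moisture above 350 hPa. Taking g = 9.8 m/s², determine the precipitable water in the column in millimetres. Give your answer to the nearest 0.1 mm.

PW ≈ 23.7 mm

Precipitable water is the column-integrated vapour mass per unit area: PW = (1/g) Σ q̄ Δp, with q in kg/kg and Δp in Pa (1 kg/m² of water = 1 mm).
Layer 1015–930 hPa: Δp = 85 hPa = 8500 Pa, q̄ = 0.00962 kg/kg → 0.00962 × 8500 / 9.8 = 8.34 mm
Layer 930–870 hPa: Δp = 60 hPa = 6000 Pa, q̄ = 0.00636 kg/kg → 0.00636 × 6000 / 9.8 = 3.89 mm
Layer 870–520 hPa: Δp = 350 hPa = 35000 Pa, q̄ = 0.00277 kg/kg → 0.00277 × 35000 / 9.8 = 9.89 mm
Layer 520–470 hPa: Δp = 50 hPa = 5000 Pa, q̄ = 0.00114 kg/kg → 0.00114 × 5000 / 9.8 = 0.58 mm
Layer 470–350 hPa: Δp = 120 hPa = 12000 Pa, q̄ = 0.00084 kg/kg → 0.00084 × 12000 / 9.8 = 1.03 mm
PW = 8.34 + 3.89 + 9.89 + 0.58 + 1.03 = 23.73 ≈ 23.7 mm.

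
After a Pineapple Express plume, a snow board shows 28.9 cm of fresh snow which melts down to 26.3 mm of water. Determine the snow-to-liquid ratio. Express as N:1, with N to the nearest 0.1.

ratio ≈ 11.0

Ratio = snow depth / SWE = 289 mm / 26.3 mm = 11.0, i.e. 11.0:1.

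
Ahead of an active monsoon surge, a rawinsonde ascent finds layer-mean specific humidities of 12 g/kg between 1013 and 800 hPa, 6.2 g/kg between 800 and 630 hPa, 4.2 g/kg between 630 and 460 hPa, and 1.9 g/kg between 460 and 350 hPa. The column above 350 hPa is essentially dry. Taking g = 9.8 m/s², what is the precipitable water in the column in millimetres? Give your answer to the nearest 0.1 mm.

PW ≈ 46.3 mm

Precipitable water is the column-integrated vapour mass per unit area: PW = (1/g) Σ q̄ Δp, with q in kg/kg and Δp in Pa (1 kg/m² of water = 1 mm).
Layer 1013–800 hPa: Δp = 213 hPa = 21300 Pa, q̄ = 0.012 kg/kg → 0.012 × 21300 / 9.8 = 26.08 mm
Layer 800–630 hPa: Δp = 170 hPa = 17000 Pa, q̄ = 0.0062 kg/kg → 0.0062 × 17000 / 9.8 = 10.76 mm
Layer 630–460 hPa: Δp = 170 hPa = 17000 Pa, q̄ = 0.0042 kg/kg → 0.0042 × 17000 / 9.8 = 7.29 mm
Layer 460–350 hPa: Δp = 110 hPa = 11000 Pa, q̄ = 0.0019 kg/kg → 0.0019 × 11000 / 9.8 = 2.13 mm
PW = 26.08 + 10.76 + 7.29 + 2.13 = 46.26 ≈ 46.3 mm.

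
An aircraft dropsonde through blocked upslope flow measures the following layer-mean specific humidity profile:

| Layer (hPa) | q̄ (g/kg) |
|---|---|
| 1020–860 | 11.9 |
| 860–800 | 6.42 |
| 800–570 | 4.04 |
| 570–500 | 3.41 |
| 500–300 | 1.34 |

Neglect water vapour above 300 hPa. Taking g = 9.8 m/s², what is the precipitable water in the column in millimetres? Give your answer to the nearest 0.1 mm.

PW ≈ 38.0 mm

Precipitable water is the column-integrated vapour mass per unit area: PW = (1/g) Σ q̄ Δp, with q in kg/kg and Δp in Pa (1 kg/m² of water = 1 mm).
Layer 1020–860 hPa: Δp = 160 hPa = 16000 Pa, q̄ = 0.0119 kg/kg → 0.0119 × 16000 / 9.8 = 19.43 mm
Layer 860–800 hPa: Δp = 60 hPa = 6000 Pa, q̄ = 0.00642 kg/kg → 0.00642 × 6000 / 9.8 = 3.93 mm
Layer 800–570 hPa: Δp = 230 hPa = 23000 Pa, q̄ = 0.00404 kg/kg → 0.00404 × 23000 / 9.8 = 9.48 mm
Layer 570–500 hPa: Δp = 70 hPa = 7000 Pa, q̄ = 0.00341 kg/kg → 0.00341 × 7000 / 9.8 = 2.44 mm
Layer 500–300 hPa: Δp = 200 hPa = 20000 Pa, q̄ = 0.00134 kg/kg → 0.00134 × 20000 / 9.8 = 2.73 mm
PW = 19.43 + 3.93 + 9.48 + 2.44 + 2.73 = 38.01 ≈ 38.0 mm.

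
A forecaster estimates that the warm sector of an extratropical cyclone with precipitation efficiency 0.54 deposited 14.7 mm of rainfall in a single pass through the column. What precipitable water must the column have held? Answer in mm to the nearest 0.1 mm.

PW ≈ 27.2 mm

PW = rainfall / ε = 14.7 / 0.54 = 27.2 mm.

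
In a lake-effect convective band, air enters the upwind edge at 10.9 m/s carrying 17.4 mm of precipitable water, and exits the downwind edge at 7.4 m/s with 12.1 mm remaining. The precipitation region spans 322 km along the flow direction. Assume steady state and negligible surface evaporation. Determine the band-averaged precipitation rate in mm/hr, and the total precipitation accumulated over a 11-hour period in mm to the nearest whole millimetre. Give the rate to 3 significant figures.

Column moisture flux per unit crosswind length is F = V × PW.
Inflow: F_in = 10.9 × 17.4 = 189.66 mm·m/s
Outflow: F_out = 7.4 × 12.1 = 89.54 mm·m/s
Steady-state rate R = (F_in − F_out)/L = (189.66 − 89.54) / 322000 m = 3.109e-04 mm/s.
R = 3.109e-04 × 3600 = 1.12 mm/hr.
Over 11 h: total = 1.12 × 11 = 12.32 ≈ 12 mm.

R ≈ 1.12 mm/hr; total ≈ 12 mm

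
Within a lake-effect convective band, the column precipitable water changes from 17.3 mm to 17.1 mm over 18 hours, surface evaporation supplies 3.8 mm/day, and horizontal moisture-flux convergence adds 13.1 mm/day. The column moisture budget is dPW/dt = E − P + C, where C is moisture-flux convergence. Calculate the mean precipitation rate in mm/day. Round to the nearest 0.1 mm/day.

dPW/dt = (17.1 − 17.3) mm / (18/24 day) = -0.267 mm/day.
P = E + C − dPW/dt = 3.8 + (13.1) − (-0.267) = 17.2 mm/day.

P ≈ 17.2 mm/day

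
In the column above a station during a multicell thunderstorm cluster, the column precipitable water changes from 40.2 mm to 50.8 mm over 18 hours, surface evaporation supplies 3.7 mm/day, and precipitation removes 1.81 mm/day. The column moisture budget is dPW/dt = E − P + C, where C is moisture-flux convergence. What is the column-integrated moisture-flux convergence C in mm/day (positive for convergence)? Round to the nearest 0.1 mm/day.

C ≈ 12.2 mm/day

dPW/dt = (50.8 − 40.2) mm / (18/24 day) = +14.133 mm/day.
C = dPW/dt − E + P = (+14.133) − 3.7 + 1.81 = 12.2 mm/day.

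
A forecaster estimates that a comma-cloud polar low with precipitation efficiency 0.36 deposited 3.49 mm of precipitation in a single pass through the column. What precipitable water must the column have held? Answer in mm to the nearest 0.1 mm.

PW ≈ 9.7 mm

PW = precipitation / ε = 3.49 / 0.36 = 9.7 mm.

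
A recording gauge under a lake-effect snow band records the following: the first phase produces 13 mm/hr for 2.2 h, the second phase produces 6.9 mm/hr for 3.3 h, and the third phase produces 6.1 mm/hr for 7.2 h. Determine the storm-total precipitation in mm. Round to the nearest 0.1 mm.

Total = Σ Rᵢ Δtᵢ = 13 × 2.2 + 6.9 × 3.3 + 6.1 × 7.2
      = 28.6 + 22.77 + 43.92 = 95.3 mm.

total ≈ 95.3 mm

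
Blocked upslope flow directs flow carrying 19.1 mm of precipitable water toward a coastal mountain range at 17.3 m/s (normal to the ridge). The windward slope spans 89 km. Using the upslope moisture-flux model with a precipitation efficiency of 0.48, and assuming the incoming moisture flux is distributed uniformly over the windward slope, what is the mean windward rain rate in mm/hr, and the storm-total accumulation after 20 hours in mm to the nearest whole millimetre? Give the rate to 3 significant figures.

R ≈ 6.42 mm/hr; total ≈ 128 mm

Incoming column moisture flux per unit ridge length: F = V × PW = 17.3 × 19.1 = 330.43 mm·m/s.
Spread over the 89 km slope with efficiency ε = 0.48: R = ε·F/W = 0.48 × 330.43 / 89000 m = 1.782e-03 mm/s.
R = 1.782e-03 × 3600 = 6.42 mm/hr.
Over 20 h: total = 6.42 × 20 = 128.4 ≈ 128 mm.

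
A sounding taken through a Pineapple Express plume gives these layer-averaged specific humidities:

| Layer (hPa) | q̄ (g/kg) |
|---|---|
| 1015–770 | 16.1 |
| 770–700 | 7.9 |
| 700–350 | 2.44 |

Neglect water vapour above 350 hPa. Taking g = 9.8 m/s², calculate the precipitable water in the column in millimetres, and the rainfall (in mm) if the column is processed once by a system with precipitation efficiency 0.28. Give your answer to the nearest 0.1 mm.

Precipitable water is the column-integrated vapour mass per unit area: PW = (1/g) Σ q̄ Δp, with q in kg/kg and Δp in Pa (1 kg/m² of water = 1 mm).
Layer 1015–770 hPa: Δp = 245 hPa = 24500 Pa, q̄ = 0.0161 kg/kg → 0.0161 × 24500 / 9.8 = 40.25 mm
Layer 770–700 hPa: Δp = 70 hPa = 7000 Pa, q̄ = 0.0079 kg/kg → 0.0079 × 7000 / 9.8 = 5.64 mm
Layer 700–350 hPa: Δp = 350 hPa = 35000 Pa, q̄ = 0.00244 kg/kg → 0.00244 × 35000 / 9.8 = 8.71 mm
PW = 40.25 + 5.64 + 8.71 = 54.60 ≈ 54.6 mm.
Rainfall = ε × PW = 0.28 × 54.6 = 15.3 mm.

PW ≈ 54.6 mm; rainfall ≈ 15.3 mm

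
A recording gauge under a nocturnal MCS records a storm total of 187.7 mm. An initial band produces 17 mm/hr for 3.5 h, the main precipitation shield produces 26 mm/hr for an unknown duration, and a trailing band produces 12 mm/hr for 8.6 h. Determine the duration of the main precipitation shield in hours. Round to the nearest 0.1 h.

duration ≈ 1.0 h

Known phases: 17 × 3.5 + 12 × 8.6 = 59.5 + 103.2 = 162.7 mm.
Remaining depth = 187.7 − 162.7 = 25 mm.
Duration = 25 / 26 = 1.0 h.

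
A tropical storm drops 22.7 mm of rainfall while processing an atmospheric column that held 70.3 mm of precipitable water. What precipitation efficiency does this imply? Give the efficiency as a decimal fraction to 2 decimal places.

ε ≈ 0.32

ε = rainfall / PW = 22.7 / 70.3 = 0.32.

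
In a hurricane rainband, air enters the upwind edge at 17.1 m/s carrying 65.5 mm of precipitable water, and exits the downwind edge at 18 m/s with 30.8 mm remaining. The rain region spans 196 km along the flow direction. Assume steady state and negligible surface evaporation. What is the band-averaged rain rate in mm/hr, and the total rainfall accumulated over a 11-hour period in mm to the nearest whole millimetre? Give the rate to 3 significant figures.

Column moisture flux per unit crosswind length is F = V × PW.
Inflow: F_in = 17.1 × 65.5 = 1120.05 mm·m/s
Outflow: F_out = 18 × 30.8 = 554.4 mm·m/s
Steady-state rate R = (F_in − F_out)/L = (1120.05 − 554.4) / 196000 m = 2.886e-03 mm/s.
R = 2.886e-03 × 3600 = 10.4 mm/hr.
Over 11 h: total = 10.4 × 11 = 114.4 ≈ 114 mm.

R ≈ 10.4 mm/hr; total ≈ 114 mm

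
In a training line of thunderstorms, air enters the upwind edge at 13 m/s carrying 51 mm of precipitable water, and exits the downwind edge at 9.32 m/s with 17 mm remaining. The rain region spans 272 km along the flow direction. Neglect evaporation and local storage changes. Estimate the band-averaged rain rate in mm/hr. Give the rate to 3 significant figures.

Column moisture flux per unit crosswind length is F = V × PW.
Inflow: F_in = 13 × 51 = 663 mm·m/s
Outflow: F_out = 9.32 × 17 = 158.44 mm·m/s
Steady-state rate R = (F_in − F_out)/L = (663 − 158.44) / 272000 m = 1.855e-03 mm/s.
R = 1.855e-03 × 3600 = 6.68 mm/hr.

R ≈ 6.68 mm/hr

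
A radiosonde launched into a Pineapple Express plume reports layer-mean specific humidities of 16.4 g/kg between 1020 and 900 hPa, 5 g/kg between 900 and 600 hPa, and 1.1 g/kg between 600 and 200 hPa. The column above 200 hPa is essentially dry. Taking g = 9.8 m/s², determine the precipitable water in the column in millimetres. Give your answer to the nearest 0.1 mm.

Precipitable water is the column-integrated vapour mass per unit area: PW = (1/g) Σ q̄ Δp, with q in kg/kg and Δp in Pa (1 kg/m² of water = 1 mm).
Layer 1020–900 hPa: Δp = 120 hPa = 12000 Pa, q̄ = 0.0164 kg/kg → 0.0164 × 12000 / 9.8 = 20.08 mm
Layer 900–600 hPa: Δp = 300 hPa = 30000 Pa, q̄ = 0.005 kg/kg → 0.005 × 30000 / 9.8 = 15.31 mm
Layer 600–200 hPa: Δp = 400 hPa = 40000 Pa, q̄ = 0.0011 kg/kg → 0.0011 × 40000 / 9.8 = 4.49 mm
PW = 20.08 + 15.31 + 4.49 = 39.88 ≈ 39.9 mm.

PW ≈ 39.9 mm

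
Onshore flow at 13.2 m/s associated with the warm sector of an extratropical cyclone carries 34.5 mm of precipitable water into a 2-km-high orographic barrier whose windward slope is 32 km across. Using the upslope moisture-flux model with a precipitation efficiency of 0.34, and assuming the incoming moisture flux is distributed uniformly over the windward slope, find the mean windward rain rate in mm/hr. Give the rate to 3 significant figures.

R ≈ 17.4 mm/hr

Incoming column moisture flux per unit ridge length: F = V × PW = 13.2 × 34.5 = 455.4 mm·m/s.
Spread over the 32 km slope with efficiency ε = 0.34: R = ε·F/W = 0.34 × 455.4 / 32000 m = 4.839e-03 mm/s.
R = 4.839e-03 × 3600 = 17.4 mm/hr.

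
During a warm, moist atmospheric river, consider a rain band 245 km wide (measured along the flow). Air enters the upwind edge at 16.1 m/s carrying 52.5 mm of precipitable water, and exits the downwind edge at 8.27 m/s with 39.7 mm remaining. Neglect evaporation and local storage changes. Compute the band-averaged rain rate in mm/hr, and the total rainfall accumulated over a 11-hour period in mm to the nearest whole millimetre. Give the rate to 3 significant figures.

Column moisture flux per unit crosswind length is F = V × PW.
Inflow: F_in = 16.1 × 52.5 = 845.25 mm·m/s
Outflow: F_out = 8.27 × 39.7 = 328.319 mm·m/s
Steady-state rate R = (F_in − F_out)/L = (845.25 − 328.319) / 245000 m = 2.110e-03 mm/s.
R = 2.110e-03 × 3600 = 7.60 mm/hr.
Over 11 h: total = 7.60 × 11 = 83.6 ≈ 84 mm.

R ≈ 7.60 mm/hr; total ≈ 84 mm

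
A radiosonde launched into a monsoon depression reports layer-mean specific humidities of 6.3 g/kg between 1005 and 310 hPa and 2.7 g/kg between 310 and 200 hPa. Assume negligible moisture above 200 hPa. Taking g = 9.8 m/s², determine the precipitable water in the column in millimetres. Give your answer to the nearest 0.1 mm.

Precipitable water is the column-integrated vapour mass per unit area: PW = (1/g) Σ q̄ Δp, with q in kg/kg and Δp in Pa (1 kg/m² of water = 1 mm).
Layer 1005–310 hPa: Δp = 695 hPa = 69500 Pa, q̄ = 0.0063 kg/kg → 0.0063 × 69500 / 9.8 = 44.68 mm
Layer 310–200 hPa: Δp = 110 hPa = 11000 Pa, q̄ = 0.0027 kg/kg → 0.0027 × 11000 / 9.8 = 3.03 mm
PW = 44.68 + 3.03 = 47.71 ≈ 47.7 mm.

PW ≈ 47.7 mm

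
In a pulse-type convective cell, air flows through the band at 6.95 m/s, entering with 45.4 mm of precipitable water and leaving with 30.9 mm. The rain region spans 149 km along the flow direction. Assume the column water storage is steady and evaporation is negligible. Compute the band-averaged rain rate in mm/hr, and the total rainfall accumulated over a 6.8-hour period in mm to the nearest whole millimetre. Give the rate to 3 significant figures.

Column moisture flux per unit crosswind length is F = V × PW.
Inflow: F_in = 6.95 × 45.4 = 315.53 mm·m/s
Outflow: F_out = 6.95 × 30.9 = 214.755 mm·m/s
Steady-state rate R = (F_in − F_out)/L = (315.53 − 214.755) / 149000 m = 6.763e-04 mm/s.
R = 6.763e-04 × 3600 = 2.43 mm/hr.
Over 6.8 h: total = 2.43 × 6.8 = 16.524 ≈ 17 mm.

R ≈ 2.43 mm/hr; total ≈ 17 mm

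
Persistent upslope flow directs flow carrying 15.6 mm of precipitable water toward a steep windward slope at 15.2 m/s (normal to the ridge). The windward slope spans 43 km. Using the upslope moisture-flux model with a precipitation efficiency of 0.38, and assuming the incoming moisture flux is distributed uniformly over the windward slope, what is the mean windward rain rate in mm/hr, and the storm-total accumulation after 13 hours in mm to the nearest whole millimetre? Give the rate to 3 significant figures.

Incoming column moisture flux per unit ridge length: F = V × PW = 15.2 × 15.6 = 237.12 mm·m/s.
Spread over the 43 km slope with efficiency ε = 0.38: R = ε·F/W = 0.38 × 237.12 / 43000 m = 2.095e-03 mm/s.
R = 2.095e-03 × 3600 = 7.54 mm/hr.
Over 13 h: total = 7.54 × 13 = 98.02 ≈ 98 mm.

R ≈ 7.54 mm/hr; total ≈ 98 mm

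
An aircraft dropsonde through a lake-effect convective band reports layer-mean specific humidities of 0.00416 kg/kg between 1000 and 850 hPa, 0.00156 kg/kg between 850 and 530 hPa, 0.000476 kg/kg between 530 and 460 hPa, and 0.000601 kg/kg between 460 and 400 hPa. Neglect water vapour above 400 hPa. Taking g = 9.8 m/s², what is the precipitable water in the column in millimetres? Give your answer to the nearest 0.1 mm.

PW ≈ 12.2 mm

Precipitable water is the column-integrated vapour mass per unit area: PW = (1/g) Σ q̄ Δp, with q in kg/kg and Δp in Pa (1 kg/m² of water = 1 mm).
Layer 1000–850 hPa: Δp = 150 hPa = 15000 Pa, q̄ = 0.00416 kg/kg → 0.00416 × 15000 / 9.8 = 6.37 mm
Layer 850–530 hPa: Δp = 320 hPa = 32000 Pa, q̄ = 0.00156 kg/kg → 0.00156 × 32000 / 9.8 = 5.09 mm
Layer 530–460 hPa: Δp = 70 hPa = 7000 Pa, q̄ = 0.000476 kg/kg → 0.000476 × 7000 / 9.8 = 0.34 mm
Layer 460–400 hPa: Δp = 60 hPa = 6000 Pa, q̄ = 0.000601 kg/kg → 0.000601 × 6000 / 9.8 = 0.37 mm
PW = 6.37 + 5.09 + 0.34 + 0.37 = 12.17 ≈ 12.2 mm.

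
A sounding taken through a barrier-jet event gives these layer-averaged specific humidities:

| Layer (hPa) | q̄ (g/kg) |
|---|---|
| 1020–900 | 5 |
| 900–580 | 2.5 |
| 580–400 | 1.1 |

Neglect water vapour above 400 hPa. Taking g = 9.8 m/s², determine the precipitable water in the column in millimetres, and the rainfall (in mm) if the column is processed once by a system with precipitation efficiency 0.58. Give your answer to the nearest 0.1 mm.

Precipitable water is the column-integrated vapour mass per unit area: PW = (1/g) Σ q̄ Δp, with q in kg/kg and Δp in Pa (1 kg/m² of water = 1 mm).
Layer 1020–900 hPa: Δp = 120 hPa = 12000 Pa, q̄ = 0.005 kg/kg → 0.005 × 12000 / 9.8 = 6.12 mm
Layer 900–580 hPa: Δp = 320 hPa = 32000 Pa, q̄ = 0.0025 kg/kg → 0.0025 × 32000 / 9.8 = 8.16 mm
Layer 580–400 hPa: Δp = 180 hPa = 18000 Pa, q̄ = 0.0011 kg/kg → 0.0011 × 18000 / 9.8 = 2.02 mm
PW = 6.12 + 8.16 + 2.02 = 16.30 ≈ 16.3 mm.
Rainfall = ε × PW = 0.58 × 16.3 = 9.5 mm.

PW ≈ 16.3 mm; rainfall ≈ 9.5 mm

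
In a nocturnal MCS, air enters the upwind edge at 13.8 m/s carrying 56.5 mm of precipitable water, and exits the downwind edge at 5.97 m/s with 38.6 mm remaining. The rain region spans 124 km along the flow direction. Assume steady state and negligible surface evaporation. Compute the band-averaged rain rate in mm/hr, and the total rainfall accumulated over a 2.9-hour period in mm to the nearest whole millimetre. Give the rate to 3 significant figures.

R ≈ 15.9 mm/hr; total ≈ 46 mm

Column moisture flux per unit crosswind length is F = V × PW.
Inflow: F_in = 13.8 × 56.5 = 779.7 mm·m/s
Outflow: F_out = 5.97 × 38.6 = 230.442 mm·m/s
Steady-state rate R = (F_in − F_out)/L = (779.7 − 230.442) / 124000 m = 4.430e-03 mm/s.
R = 4.430e-03 × 3600 = 15.9 mm/hr.
Over 2.9 h: total = 15.9 × 2.9 = 46.11 ≈ 46 mm.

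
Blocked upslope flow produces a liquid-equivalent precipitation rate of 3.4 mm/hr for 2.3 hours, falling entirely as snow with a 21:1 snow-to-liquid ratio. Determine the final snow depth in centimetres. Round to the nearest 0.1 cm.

snow depth ≈ 16.4 cm

Liquid-equivalent depth = 3.4 × 2.3 = 7.82 mm.
Snow depth = 7.82 mm × 21 = 164.22 mm = 16.4 cm.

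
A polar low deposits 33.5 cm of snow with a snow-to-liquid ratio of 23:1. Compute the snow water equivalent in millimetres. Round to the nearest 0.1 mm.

SWE ≈ 14.6 mm

SWE = snow depth / ratio = 33.5 cm / 23 = 1.457 cm = 14.6 mm.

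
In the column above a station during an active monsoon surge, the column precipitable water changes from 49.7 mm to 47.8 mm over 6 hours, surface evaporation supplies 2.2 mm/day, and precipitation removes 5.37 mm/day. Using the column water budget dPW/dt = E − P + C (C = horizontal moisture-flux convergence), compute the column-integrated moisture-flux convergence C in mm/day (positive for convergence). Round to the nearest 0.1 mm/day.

dPW/dt = (47.8 − 49.7) mm / (6/24 day) = -7.600 mm/day.
C = dPW/dt − E + P = (-7.600) − 2.2 + 5.37 = -4.4 mm/day.

C ≈ -4.4 mm/day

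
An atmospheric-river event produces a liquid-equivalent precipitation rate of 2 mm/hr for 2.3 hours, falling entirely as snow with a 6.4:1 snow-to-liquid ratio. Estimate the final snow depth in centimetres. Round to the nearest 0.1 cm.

snow depth ≈ 2.9 cm

Liquid-equivalent depth = 2 × 2.3 = 4.6 mm.
Snow depth = 4.6 mm × 6.4 = 29.44 mm = 2.9 cm.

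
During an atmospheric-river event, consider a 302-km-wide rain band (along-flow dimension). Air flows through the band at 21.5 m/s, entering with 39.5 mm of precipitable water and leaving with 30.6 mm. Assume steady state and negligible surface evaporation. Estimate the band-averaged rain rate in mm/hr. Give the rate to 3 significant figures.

R ≈ 2.28 mm/hr

Column moisture flux per unit crosswind length is F = V × PW.
Inflow: F_in = 21.5 × 39.5 = 849.25 mm·m/s
Outflow: F_out = 21.5 × 30.6 = 657.9 mm·m/s
Steady-state rate R = (F_in − F_out)/L = (849.25 − 657.9) / 302000 m = 6.336e-04 mm/s.
R = 6.336e-04 × 3600 = 2.28 mm/hr.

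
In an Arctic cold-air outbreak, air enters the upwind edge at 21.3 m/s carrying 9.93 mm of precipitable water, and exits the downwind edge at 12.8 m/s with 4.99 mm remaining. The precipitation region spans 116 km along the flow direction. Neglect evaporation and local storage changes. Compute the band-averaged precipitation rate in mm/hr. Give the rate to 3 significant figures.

R ≈ 4.58 mm/hr

Column moisture flux per unit crosswind length is F = V × PW.
Inflow: F_in = 21.3 × 9.93 = 211.509 mm·m/s
Outflow: F_out = 12.8 × 4.99 = 63.872 mm·m/s
Steady-state rate R = (F_in − F_out)/L = (211.509 − 63.872) / 116000 m = 1.273e-03 mm/s.
R = 1.273e-03 × 3600 = 4.58 mm/hr.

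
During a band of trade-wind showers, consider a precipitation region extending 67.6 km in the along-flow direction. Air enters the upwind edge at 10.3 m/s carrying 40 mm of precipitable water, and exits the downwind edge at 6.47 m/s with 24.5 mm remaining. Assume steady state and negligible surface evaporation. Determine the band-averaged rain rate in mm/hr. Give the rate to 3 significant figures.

R ≈ 13.5 mm/hr

Column moisture flux per unit crosswind length is F = V × PW.
Inflow: F_in = 10.3 × 40 = 412 mm·m/s
Outflow: F_out = 6.47 × 24.5 = 158.515 mm·m/s
Steady-state rate R = (F_in − F_out)/L = (412 − 158.515) / 67600 m = 3.750e-03 mm/s.
R = 3.750e-03 × 3600 = 13.5 mm/hr.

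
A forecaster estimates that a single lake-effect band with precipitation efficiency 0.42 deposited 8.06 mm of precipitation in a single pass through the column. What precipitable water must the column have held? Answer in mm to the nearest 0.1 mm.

PW ≈ 19.2 mm

PW = precipitation / ε = 8.06 / 0.42 = 19.2 mm.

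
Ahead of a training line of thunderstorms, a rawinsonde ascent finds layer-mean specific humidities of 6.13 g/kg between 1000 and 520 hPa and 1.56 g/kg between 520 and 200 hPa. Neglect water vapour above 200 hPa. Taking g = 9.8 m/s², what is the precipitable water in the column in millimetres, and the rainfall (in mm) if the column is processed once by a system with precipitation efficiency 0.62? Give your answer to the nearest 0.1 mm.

Precipitable water is the column-integrated vapour mass per unit area: PW = (1/g) Σ q̄ Δp, with q in kg/kg and Δp in Pa (1 kg/m² of water = 1 mm).
Layer 1000–520 hPa: Δp = 480 hPa = 48000 Pa, q̄ = 0.00613 kg/kg → 0.00613 × 48000 / 9.8 = 30.02 mm
Layer 520–200 hPa: Δp = 320 hPa = 32000 Pa, q̄ = 0.00156 kg/kg → 0.00156 × 32000 / 9.8 = 5.09 mm
PW = 30.02 + 5.09 = 35.11 ≈ 35.1 mm.
Rainfall = ε × PW = 0.62 × 35.1 = 21.8 mm.

PW ≈ 35.1 mm; rainfall ≈ 21.8 mm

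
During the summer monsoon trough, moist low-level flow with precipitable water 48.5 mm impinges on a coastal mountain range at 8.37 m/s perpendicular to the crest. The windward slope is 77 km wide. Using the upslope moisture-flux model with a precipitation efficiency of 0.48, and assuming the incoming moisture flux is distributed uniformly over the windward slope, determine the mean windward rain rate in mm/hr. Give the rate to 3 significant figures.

Incoming column moisture flux per unit ridge length: F = V × PW = 8.37 × 48.5 = 405.945 mm·m/s.
Spread over the 77 km slope with efficiency ε = 0.48: R = ε·F/W = 0.48 × 405.945 / 77000 m = 2.531e-03 mm/s.
R = 2.531e-03 × 3600 = 9.11 mm/hr.

R ≈ 9.11 mm/hr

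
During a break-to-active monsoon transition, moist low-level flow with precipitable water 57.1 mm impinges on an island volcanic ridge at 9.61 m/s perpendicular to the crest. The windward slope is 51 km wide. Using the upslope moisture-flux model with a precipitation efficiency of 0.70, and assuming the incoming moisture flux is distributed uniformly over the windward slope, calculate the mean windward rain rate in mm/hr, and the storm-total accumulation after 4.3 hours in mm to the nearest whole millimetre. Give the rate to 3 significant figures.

R ≈ 27.1 mm/hr; total ≈ 117 mm

Incoming column moisture flux per unit ridge length: F = V × PW = 9.61 × 57.1 = 548.731 mm·m/s.
Spread over the 51 km slope with efficiency ε = 0.70: R = ε·F/W = 0.70 × 548.731 / 51000 m = 7.532e-03 mm/s.
R = 7.532e-03 × 3600 = 27.1 mm/hr.
Over 4.3 h: total = 27.1 × 4.3 = 116.53 ≈ 117 mm.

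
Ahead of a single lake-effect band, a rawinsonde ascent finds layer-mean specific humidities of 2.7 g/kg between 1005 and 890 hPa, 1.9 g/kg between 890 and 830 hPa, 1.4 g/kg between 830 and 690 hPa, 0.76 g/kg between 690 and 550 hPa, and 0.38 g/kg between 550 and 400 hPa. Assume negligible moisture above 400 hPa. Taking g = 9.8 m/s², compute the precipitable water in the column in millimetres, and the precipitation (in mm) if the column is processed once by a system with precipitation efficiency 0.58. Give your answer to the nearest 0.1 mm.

PW ≈ 8.0 mm; precipitation ≈ 4.6 mm

Precipitable water is the column-integrated vapour mass per unit area: PW = (1/g) Σ q̄ Δp, with q in kg/kg and Δp in Pa (1 kg/m² of water = 1 mm).
Layer 1005–890 hPa: Δp = 115 hPa = 11500 Pa, q̄ = 0.0027 kg/kg → 0.0027 × 11500 / 9.8 = 3.17 mm
Layer 890–830 hPa: Δp = 60 hPa = 6000 Pa, q̄ = 0.0019 kg/kg → 0.0019 × 6000 / 9.8 = 1.16 mm
Layer 830–690 hPa: Δp = 140 hPa = 14000 Pa, q̄ = 0.0014 kg/kg → 0.0014 × 14000 / 9.8 = 2.00 mm
Layer 690–550 hPa: Δp = 140 hPa = 14000 Pa, q̄ = 0.00076 kg/kg → 0.00076 × 14000 / 9.8 = 1.09 mm
Layer 550–400 hPa: Δp = 150 hPa = 15000 Pa, q̄ = 0.00038 kg/kg → 0.00038 × 15000 / 9.8 = 0.58 mm
PW = 3.17 + 1.16 + 2.00 + 1.09 + 0.58 = 8.00 ≈ 8.0 mm.
Precipitation = ε × PW = 0.58 × 8.0 = 4.6 mm.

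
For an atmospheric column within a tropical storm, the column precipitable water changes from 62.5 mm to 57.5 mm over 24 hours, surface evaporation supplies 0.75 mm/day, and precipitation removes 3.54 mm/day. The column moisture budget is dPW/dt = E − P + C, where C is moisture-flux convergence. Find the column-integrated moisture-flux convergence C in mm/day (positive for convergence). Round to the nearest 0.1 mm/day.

dPW/dt = (57.5 − 62.5) mm / (24/24 day) = -5.000 mm/day.
C = dPW/dt − E + P = (-5.000) − 0.75 + 3.54 = -2.2 mm/day.

C ≈ -2.2 mm/day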